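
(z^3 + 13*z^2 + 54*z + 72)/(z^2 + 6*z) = z + 7 + 12/z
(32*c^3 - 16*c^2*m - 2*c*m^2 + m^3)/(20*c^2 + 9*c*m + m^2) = (8*c^2 - 6*c*m + m^2)/(5*c + m)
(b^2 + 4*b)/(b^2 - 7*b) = (b + 4)/(b - 7)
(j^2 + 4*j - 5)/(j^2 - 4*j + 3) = (j + 5)/(j - 3)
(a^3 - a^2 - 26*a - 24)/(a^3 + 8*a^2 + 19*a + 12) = (a - 6)/(a + 3)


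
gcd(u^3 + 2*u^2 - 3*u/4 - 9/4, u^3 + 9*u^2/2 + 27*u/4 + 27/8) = u^2 + 3*u + 9/4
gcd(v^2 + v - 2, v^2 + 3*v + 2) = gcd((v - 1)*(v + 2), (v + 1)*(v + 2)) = v + 2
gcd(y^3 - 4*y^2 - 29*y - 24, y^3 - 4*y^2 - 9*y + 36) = y + 3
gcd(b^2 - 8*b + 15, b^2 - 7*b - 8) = 1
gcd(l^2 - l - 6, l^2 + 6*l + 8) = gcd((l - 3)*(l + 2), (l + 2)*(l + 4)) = l + 2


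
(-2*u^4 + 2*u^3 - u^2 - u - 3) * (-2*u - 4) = 4*u^5 + 4*u^4 - 6*u^3 + 6*u^2 + 10*u + 12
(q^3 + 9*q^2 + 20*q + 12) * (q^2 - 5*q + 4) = q^5 + 4*q^4 - 21*q^3 - 52*q^2 + 20*q + 48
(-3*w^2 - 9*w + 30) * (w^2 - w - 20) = -3*w^4 - 6*w^3 + 99*w^2 + 150*w - 600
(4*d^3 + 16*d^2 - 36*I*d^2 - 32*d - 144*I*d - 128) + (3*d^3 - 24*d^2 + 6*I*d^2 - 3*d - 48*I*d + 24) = 7*d^3 - 8*d^2 - 30*I*d^2 - 35*d - 192*I*d - 104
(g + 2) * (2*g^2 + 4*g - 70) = 2*g^3 + 8*g^2 - 62*g - 140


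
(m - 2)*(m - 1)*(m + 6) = m^3 + 3*m^2 - 16*m + 12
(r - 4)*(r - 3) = r^2 - 7*r + 12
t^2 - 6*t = t*(t - 6)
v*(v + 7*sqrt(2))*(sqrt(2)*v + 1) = sqrt(2)*v^3 + 15*v^2 + 7*sqrt(2)*v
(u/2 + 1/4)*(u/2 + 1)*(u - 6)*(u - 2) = u^4/4 - 11*u^3/8 - 7*u^2/4 + 11*u/2 + 3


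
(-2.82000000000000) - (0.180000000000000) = -3.00000000000000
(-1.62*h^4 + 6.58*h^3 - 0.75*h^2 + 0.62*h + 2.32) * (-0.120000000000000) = 0.1944*h^4 - 0.7896*h^3 + 0.09*h^2 - 0.0744*h - 0.2784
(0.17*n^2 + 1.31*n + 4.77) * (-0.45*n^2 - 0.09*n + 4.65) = -0.0765*n^4 - 0.6048*n^3 - 1.4739*n^2 + 5.6622*n + 22.1805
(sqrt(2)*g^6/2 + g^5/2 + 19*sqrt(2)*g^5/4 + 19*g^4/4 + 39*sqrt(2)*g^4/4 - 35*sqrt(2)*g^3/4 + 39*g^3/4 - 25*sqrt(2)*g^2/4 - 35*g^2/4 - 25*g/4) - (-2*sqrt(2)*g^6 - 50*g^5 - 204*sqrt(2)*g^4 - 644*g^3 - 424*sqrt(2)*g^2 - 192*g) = 5*sqrt(2)*g^6/2 + 19*sqrt(2)*g^5/4 + 101*g^5/2 + 19*g^4/4 + 855*sqrt(2)*g^4/4 - 35*sqrt(2)*g^3/4 + 2615*g^3/4 - 35*g^2/4 + 1671*sqrt(2)*g^2/4 + 743*g/4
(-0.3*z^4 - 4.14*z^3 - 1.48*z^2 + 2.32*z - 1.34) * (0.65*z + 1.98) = -0.195*z^5 - 3.285*z^4 - 9.1592*z^3 - 1.4224*z^2 + 3.7226*z - 2.6532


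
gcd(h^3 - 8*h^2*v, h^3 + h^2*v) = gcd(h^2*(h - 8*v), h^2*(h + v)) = h^2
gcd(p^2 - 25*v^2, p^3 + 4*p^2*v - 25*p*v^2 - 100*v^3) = p^2 - 25*v^2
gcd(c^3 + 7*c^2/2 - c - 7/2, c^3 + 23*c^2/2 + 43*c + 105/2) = c + 7/2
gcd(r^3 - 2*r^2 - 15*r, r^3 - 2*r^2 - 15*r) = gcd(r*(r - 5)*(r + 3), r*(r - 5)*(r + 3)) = r^3 - 2*r^2 - 15*r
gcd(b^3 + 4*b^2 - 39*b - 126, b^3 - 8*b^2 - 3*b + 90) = b^2 - 3*b - 18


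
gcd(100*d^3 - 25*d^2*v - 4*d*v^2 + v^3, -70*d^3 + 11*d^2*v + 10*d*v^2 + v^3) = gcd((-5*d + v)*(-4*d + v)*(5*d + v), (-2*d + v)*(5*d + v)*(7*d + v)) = 5*d + v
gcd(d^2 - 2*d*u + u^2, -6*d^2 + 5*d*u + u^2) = -d + u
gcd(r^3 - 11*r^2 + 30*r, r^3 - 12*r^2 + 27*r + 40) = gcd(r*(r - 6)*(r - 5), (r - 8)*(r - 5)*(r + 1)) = r - 5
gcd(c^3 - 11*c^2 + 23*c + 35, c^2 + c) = c + 1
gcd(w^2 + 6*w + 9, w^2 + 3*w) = w + 3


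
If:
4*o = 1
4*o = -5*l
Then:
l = -1/5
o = 1/4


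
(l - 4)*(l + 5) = l^2 + l - 20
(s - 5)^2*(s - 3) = s^3 - 13*s^2 + 55*s - 75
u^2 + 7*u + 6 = (u + 1)*(u + 6)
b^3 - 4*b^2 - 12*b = b*(b - 6)*(b + 2)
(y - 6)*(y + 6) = y^2 - 36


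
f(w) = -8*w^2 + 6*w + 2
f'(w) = 6 - 16*w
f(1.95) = -16.72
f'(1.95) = -25.20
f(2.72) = -40.87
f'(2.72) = -37.52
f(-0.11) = 1.24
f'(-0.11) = 7.76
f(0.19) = 2.85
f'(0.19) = 2.96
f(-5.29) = -253.61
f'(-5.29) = 90.64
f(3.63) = -81.64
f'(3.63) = -52.08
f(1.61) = -9.08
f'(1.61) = -19.76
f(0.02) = 2.12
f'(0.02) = 5.68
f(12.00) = -1078.00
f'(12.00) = -186.00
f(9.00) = -592.00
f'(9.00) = -138.00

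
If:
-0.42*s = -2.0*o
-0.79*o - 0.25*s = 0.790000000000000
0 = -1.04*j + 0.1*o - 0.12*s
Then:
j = 0.18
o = -0.40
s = -1.90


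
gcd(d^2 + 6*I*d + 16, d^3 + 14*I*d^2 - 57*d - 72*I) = d + 8*I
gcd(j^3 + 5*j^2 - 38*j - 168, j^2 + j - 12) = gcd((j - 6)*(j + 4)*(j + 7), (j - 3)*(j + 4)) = j + 4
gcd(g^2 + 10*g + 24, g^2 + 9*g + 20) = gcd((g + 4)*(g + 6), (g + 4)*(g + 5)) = g + 4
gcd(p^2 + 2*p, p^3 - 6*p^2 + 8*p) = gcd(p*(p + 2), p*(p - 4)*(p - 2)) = p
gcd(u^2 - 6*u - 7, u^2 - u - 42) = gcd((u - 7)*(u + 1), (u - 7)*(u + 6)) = u - 7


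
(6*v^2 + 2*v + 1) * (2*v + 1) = 12*v^3 + 10*v^2 + 4*v + 1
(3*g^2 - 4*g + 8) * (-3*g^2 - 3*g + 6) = -9*g^4 + 3*g^3 + 6*g^2 - 48*g + 48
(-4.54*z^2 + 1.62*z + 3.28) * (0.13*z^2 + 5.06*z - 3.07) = -0.5902*z^4 - 22.7618*z^3 + 22.5614*z^2 + 11.6234*z - 10.0696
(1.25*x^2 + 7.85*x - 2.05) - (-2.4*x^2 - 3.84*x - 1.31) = 3.65*x^2 + 11.69*x - 0.74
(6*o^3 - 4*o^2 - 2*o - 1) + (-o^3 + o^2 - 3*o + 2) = 5*o^3 - 3*o^2 - 5*o + 1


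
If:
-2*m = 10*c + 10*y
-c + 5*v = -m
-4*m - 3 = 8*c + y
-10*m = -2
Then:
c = -94/175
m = 1/5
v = -129/875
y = 87/175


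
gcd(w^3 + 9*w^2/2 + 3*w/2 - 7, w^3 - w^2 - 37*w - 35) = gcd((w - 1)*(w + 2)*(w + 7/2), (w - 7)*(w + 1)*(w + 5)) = 1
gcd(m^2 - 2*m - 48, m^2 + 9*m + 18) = m + 6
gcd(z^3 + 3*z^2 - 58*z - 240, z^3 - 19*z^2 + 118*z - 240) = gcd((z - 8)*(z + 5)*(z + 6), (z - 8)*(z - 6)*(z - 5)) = z - 8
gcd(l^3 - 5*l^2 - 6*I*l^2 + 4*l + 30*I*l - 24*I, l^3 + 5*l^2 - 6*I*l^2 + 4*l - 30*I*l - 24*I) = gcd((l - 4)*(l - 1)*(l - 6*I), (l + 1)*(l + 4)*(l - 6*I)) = l - 6*I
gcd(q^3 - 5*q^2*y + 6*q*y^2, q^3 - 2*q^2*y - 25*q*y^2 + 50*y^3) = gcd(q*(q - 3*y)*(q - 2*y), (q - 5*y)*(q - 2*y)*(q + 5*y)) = -q + 2*y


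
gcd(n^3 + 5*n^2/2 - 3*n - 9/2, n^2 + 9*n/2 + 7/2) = n + 1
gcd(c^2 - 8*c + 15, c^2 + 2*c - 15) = c - 3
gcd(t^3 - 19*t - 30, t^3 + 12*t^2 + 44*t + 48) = t + 2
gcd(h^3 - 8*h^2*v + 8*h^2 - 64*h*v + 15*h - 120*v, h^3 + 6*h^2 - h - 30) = h^2 + 8*h + 15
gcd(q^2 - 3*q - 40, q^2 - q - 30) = q + 5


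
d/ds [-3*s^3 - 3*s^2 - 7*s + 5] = -9*s^2 - 6*s - 7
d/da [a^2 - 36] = 2*a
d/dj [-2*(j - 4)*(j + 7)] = -4*j - 6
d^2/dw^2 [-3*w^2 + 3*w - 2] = -6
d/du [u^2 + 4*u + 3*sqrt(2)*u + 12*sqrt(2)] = 2*u + 4 + 3*sqrt(2)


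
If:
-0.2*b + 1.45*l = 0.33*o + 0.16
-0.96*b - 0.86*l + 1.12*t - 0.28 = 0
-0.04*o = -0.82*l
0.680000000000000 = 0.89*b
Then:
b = 0.76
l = -0.06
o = -1.21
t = 0.86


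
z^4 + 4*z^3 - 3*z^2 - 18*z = z*(z - 2)*(z + 3)^2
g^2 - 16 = (g - 4)*(g + 4)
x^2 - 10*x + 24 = (x - 6)*(x - 4)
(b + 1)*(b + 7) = b^2 + 8*b + 7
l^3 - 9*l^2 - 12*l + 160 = (l - 8)*(l - 5)*(l + 4)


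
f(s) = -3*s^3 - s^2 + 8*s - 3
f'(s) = -9*s^2 - 2*s + 8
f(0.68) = 1.03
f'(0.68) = 2.48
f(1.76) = -8.37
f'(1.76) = -23.40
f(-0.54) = -7.14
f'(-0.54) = 6.46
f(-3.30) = 67.52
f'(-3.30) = -83.41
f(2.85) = -57.77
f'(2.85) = -70.80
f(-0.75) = -8.30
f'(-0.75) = 4.44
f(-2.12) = 4.13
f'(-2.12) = -28.21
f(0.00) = -3.00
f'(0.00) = 8.00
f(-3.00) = 45.00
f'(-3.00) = -67.00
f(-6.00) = 561.00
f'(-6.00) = -304.00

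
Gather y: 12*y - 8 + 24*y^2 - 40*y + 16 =24*y^2 - 28*y + 8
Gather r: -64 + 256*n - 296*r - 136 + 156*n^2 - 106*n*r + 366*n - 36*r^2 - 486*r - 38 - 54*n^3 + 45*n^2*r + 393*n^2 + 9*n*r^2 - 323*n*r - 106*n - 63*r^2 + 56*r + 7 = -54*n^3 + 549*n^2 + 516*n + r^2*(9*n - 99) + r*(45*n^2 - 429*n - 726) - 231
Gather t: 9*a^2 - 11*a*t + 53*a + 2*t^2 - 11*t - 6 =9*a^2 + 53*a + 2*t^2 + t*(-11*a - 11) - 6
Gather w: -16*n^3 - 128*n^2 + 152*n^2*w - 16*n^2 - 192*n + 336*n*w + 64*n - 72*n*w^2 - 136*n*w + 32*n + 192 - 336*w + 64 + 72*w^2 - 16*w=-16*n^3 - 144*n^2 - 96*n + w^2*(72 - 72*n) + w*(152*n^2 + 200*n - 352) + 256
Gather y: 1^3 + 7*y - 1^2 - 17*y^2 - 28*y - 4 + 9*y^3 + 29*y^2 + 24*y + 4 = 9*y^3 + 12*y^2 + 3*y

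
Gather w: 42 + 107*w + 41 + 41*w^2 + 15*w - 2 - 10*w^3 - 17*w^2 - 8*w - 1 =-10*w^3 + 24*w^2 + 114*w + 80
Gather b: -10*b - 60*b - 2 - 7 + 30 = 21 - 70*b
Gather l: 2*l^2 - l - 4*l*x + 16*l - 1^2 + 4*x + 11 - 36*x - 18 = 2*l^2 + l*(15 - 4*x) - 32*x - 8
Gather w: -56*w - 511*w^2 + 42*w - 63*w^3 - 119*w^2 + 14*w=-63*w^3 - 630*w^2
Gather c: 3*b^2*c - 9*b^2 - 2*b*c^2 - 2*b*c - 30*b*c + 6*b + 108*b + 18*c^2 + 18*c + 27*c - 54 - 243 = -9*b^2 + 114*b + c^2*(18 - 2*b) + c*(3*b^2 - 32*b + 45) - 297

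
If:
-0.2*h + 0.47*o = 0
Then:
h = 2.35*o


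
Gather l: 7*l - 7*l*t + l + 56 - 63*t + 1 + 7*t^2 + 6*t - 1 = l*(8 - 7*t) + 7*t^2 - 57*t + 56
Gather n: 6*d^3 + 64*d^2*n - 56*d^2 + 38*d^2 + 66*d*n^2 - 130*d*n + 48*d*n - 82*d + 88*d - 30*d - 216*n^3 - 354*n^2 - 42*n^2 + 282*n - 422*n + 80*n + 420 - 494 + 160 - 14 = 6*d^3 - 18*d^2 - 24*d - 216*n^3 + n^2*(66*d - 396) + n*(64*d^2 - 82*d - 60) + 72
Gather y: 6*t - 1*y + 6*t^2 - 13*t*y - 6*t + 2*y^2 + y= 6*t^2 - 13*t*y + 2*y^2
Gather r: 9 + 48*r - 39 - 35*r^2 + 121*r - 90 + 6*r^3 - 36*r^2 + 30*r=6*r^3 - 71*r^2 + 199*r - 120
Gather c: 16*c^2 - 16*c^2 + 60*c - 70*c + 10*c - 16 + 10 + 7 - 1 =0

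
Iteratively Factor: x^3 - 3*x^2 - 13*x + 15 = (x - 5)*(x^2 + 2*x - 3) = (x - 5)*(x - 1)*(x + 3)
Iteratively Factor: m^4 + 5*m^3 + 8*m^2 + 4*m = (m + 2)*(m^3 + 3*m^2 + 2*m) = m*(m + 2)*(m^2 + 3*m + 2) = m*(m + 2)^2*(m + 1)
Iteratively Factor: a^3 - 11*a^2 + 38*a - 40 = (a - 2)*(a^2 - 9*a + 20) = (a - 4)*(a - 2)*(a - 5)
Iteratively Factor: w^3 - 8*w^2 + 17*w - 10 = (w - 5)*(w^2 - 3*w + 2) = (w - 5)*(w - 2)*(w - 1)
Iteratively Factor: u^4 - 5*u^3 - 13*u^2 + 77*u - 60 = (u - 3)*(u^3 - 2*u^2 - 19*u + 20) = (u - 5)*(u - 3)*(u^2 + 3*u - 4) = (u - 5)*(u - 3)*(u - 1)*(u + 4)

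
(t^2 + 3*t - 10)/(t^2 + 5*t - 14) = (t + 5)/(t + 7)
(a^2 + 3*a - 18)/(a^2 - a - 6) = (a + 6)/(a + 2)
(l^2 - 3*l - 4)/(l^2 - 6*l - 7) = (l - 4)/(l - 7)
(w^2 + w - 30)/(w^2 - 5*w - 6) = (-w^2 - w + 30)/(-w^2 + 5*w + 6)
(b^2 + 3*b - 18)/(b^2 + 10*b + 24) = (b - 3)/(b + 4)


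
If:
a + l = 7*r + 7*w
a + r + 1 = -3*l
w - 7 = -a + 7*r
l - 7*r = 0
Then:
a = 343/75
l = -133/75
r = -19/75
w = 49/75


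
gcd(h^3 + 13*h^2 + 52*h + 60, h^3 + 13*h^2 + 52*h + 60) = h^3 + 13*h^2 + 52*h + 60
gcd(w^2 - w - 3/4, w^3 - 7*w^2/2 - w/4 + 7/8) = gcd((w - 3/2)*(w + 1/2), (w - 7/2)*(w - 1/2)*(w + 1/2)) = w + 1/2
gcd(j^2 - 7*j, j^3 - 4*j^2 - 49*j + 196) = j - 7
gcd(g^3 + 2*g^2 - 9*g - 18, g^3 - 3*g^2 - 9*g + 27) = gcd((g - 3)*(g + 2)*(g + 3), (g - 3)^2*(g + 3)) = g^2 - 9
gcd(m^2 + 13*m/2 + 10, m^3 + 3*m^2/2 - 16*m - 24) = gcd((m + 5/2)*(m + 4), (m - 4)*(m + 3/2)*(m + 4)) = m + 4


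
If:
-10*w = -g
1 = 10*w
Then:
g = 1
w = 1/10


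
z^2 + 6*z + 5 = (z + 1)*(z + 5)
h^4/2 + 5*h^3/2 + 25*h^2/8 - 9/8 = (h/2 + 1/2)*(h - 1/2)*(h + 3/2)*(h + 3)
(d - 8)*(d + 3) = d^2 - 5*d - 24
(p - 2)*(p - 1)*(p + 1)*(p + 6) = p^4 + 4*p^3 - 13*p^2 - 4*p + 12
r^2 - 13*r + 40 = (r - 8)*(r - 5)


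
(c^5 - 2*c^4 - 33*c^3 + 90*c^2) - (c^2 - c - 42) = c^5 - 2*c^4 - 33*c^3 + 89*c^2 + c + 42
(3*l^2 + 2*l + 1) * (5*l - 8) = 15*l^3 - 14*l^2 - 11*l - 8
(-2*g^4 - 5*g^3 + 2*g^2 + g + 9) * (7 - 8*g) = 16*g^5 + 26*g^4 - 51*g^3 + 6*g^2 - 65*g + 63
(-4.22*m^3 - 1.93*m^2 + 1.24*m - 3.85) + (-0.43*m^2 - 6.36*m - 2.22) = -4.22*m^3 - 2.36*m^2 - 5.12*m - 6.07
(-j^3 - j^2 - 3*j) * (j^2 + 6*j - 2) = -j^5 - 7*j^4 - 7*j^3 - 16*j^2 + 6*j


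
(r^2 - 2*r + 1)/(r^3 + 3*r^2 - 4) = (r - 1)/(r^2 + 4*r + 4)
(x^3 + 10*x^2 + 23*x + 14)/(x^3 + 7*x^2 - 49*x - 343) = (x^2 + 3*x + 2)/(x^2 - 49)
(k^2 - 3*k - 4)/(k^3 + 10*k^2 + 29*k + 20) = (k - 4)/(k^2 + 9*k + 20)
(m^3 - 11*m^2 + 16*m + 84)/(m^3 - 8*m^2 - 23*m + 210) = (m + 2)/(m + 5)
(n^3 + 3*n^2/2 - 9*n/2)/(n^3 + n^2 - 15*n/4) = 2*(n + 3)/(2*n + 5)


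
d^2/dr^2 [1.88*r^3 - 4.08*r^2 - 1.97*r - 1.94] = 11.28*r - 8.16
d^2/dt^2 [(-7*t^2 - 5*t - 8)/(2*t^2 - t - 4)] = 4*(-17*t^3 - 132*t^2 - 36*t - 82)/(8*t^6 - 12*t^5 - 42*t^4 + 47*t^3 + 84*t^2 - 48*t - 64)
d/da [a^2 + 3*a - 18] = 2*a + 3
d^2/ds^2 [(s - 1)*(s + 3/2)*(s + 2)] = 6*s + 5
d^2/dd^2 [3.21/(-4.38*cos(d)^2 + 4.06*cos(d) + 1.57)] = (-246.327696*(1 - cos(d)^2)^2 + 171.248364*cos(d)^3 - 264.371748*cos(d)^2 - 322.035546*cos(d) + 396.30018)/(-4.38*cos(d)^2 + 4.06*cos(d) + 1.57)^3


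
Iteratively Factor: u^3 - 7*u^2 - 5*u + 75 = (u - 5)*(u^2 - 2*u - 15) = (u - 5)^2*(u + 3)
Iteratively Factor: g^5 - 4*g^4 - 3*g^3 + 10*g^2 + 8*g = (g + 1)*(g^4 - 5*g^3 + 2*g^2 + 8*g) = (g + 1)^2*(g^3 - 6*g^2 + 8*g) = (g - 4)*(g + 1)^2*(g^2 - 2*g) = (g - 4)*(g - 2)*(g + 1)^2*(g)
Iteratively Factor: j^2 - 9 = (j - 3)*(j + 3)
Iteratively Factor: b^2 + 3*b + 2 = (b + 2)*(b + 1)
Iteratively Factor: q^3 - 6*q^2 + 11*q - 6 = (q - 2)*(q^2 - 4*q + 3) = (q - 3)*(q - 2)*(q - 1)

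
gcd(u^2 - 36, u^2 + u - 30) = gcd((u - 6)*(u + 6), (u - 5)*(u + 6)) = u + 6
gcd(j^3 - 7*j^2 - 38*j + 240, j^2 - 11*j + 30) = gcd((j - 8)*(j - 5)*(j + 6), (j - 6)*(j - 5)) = j - 5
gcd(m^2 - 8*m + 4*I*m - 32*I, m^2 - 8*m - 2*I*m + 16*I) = m - 8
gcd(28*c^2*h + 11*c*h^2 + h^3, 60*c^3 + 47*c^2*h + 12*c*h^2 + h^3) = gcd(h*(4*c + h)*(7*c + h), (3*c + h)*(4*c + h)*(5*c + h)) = 4*c + h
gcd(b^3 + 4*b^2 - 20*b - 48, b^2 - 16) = b - 4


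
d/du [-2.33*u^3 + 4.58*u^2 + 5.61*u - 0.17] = -6.99*u^2 + 9.16*u + 5.61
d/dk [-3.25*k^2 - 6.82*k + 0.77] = -6.5*k - 6.82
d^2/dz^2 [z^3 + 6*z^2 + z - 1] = 6*z + 12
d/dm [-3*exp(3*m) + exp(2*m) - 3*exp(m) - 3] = (-9*exp(2*m) + 2*exp(m) - 3)*exp(m)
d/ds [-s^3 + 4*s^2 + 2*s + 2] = -3*s^2 + 8*s + 2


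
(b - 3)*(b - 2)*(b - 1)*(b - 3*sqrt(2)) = b^4 - 6*b^3 - 3*sqrt(2)*b^3 + 11*b^2 + 18*sqrt(2)*b^2 - 33*sqrt(2)*b - 6*b + 18*sqrt(2)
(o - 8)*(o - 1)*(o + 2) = o^3 - 7*o^2 - 10*o + 16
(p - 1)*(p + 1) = p^2 - 1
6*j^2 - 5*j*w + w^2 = (-3*j + w)*(-2*j + w)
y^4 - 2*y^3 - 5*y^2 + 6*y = y*(y - 3)*(y - 1)*(y + 2)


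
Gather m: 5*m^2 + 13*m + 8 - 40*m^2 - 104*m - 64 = -35*m^2 - 91*m - 56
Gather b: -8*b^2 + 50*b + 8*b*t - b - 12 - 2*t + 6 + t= -8*b^2 + b*(8*t + 49) - t - 6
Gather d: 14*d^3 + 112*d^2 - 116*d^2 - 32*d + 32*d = 14*d^3 - 4*d^2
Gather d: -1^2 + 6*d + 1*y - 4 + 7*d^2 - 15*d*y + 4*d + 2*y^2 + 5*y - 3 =7*d^2 + d*(10 - 15*y) + 2*y^2 + 6*y - 8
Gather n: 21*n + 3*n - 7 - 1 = 24*n - 8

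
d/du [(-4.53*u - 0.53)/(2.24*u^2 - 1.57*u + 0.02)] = (10.1472*u^2 + 2.3744*u - 0.9227)/(5.0176*u^4 - 7.0336*u^3 + 2.5545*u^2 - 0.0628*u + 0.0004)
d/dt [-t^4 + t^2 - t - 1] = -4*t^3 + 2*t - 1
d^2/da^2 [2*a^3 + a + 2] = 12*a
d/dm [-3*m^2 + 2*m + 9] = 2 - 6*m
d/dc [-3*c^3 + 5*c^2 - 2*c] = -9*c^2 + 10*c - 2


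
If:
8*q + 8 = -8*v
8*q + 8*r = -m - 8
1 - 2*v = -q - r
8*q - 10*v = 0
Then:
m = 64/9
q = -5/9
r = -4/3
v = -4/9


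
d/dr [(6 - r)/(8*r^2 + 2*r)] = (2*r^2 - 24*r - 3)/(r^2*(16*r^2 + 8*r + 1))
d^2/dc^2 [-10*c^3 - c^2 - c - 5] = -60*c - 2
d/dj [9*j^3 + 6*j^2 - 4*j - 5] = 27*j^2 + 12*j - 4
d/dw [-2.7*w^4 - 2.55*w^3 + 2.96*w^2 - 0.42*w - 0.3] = -10.8*w^3 - 7.65*w^2 + 5.92*w - 0.42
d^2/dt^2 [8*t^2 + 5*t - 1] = 16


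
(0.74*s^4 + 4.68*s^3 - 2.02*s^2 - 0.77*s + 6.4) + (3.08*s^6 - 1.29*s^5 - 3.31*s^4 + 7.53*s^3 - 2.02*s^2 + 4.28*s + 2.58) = 3.08*s^6 - 1.29*s^5 - 2.57*s^4 + 12.21*s^3 - 4.04*s^2 + 3.51*s + 8.98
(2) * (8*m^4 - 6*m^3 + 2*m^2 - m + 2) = 16*m^4 - 12*m^3 + 4*m^2 - 2*m + 4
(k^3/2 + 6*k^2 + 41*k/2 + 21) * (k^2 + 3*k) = k^5/2 + 15*k^4/2 + 77*k^3/2 + 165*k^2/2 + 63*k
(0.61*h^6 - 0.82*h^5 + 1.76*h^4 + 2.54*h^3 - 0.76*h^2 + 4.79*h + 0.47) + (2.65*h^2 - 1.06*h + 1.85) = 0.61*h^6 - 0.82*h^5 + 1.76*h^4 + 2.54*h^3 + 1.89*h^2 + 3.73*h + 2.32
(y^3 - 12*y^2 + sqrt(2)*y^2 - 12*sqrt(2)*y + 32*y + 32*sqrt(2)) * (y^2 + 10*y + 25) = y^5 - 2*y^4 + sqrt(2)*y^4 - 63*y^3 - 2*sqrt(2)*y^3 - 63*sqrt(2)*y^2 + 20*y^2 + 20*sqrt(2)*y + 800*y + 800*sqrt(2)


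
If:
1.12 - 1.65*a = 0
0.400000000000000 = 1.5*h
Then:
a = 0.68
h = 0.27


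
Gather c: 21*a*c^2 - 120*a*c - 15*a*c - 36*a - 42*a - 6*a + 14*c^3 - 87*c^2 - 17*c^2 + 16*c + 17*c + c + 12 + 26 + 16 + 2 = -84*a + 14*c^3 + c^2*(21*a - 104) + c*(34 - 135*a) + 56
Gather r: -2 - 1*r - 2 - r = -2*r - 4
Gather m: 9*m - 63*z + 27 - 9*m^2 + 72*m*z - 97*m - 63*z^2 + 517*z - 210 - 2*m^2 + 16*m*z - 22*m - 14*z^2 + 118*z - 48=-11*m^2 + m*(88*z - 110) - 77*z^2 + 572*z - 231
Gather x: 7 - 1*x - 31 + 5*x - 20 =4*x - 44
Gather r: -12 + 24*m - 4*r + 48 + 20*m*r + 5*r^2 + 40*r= 24*m + 5*r^2 + r*(20*m + 36) + 36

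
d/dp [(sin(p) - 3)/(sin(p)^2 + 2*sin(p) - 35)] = (6*sin(p) + cos(p)^2 - 30)*cos(p)/(sin(p)^2 + 2*sin(p) - 35)^2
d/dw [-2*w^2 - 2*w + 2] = -4*w - 2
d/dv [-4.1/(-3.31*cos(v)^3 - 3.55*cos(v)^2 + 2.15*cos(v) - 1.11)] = (40.713*cos(v)^2 + 29.11*cos(v) - 8.815)*sin(v)/(3.31*cos(v)^3 + 3.55*cos(v)^2 - 2.15*cos(v) + 1.11)^2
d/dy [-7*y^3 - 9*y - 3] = -21*y^2 - 9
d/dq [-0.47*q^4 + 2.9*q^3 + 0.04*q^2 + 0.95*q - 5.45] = -1.88*q^3 + 8.7*q^2 + 0.08*q + 0.95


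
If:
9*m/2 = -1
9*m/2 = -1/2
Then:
No Solution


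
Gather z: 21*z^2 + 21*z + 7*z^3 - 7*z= 7*z^3 + 21*z^2 + 14*z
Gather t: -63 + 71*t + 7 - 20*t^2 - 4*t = -20*t^2 + 67*t - 56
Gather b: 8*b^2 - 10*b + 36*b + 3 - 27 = 8*b^2 + 26*b - 24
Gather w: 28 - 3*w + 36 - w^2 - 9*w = -w^2 - 12*w + 64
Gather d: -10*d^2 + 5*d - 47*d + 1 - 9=-10*d^2 - 42*d - 8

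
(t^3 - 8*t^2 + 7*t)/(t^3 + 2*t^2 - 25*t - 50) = t*(t^2 - 8*t + 7)/(t^3 + 2*t^2 - 25*t - 50)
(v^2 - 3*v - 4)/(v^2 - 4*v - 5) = (v - 4)/(v - 5)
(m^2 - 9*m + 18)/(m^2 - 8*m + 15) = (m - 6)/(m - 5)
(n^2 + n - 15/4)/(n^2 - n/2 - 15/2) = (n - 3/2)/(n - 3)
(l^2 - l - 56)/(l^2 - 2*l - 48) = (l + 7)/(l + 6)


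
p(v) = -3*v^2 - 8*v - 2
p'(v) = -6*v - 8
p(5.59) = -140.46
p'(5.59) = -41.54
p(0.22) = -3.91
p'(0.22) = -9.32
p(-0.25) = -0.19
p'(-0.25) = -6.50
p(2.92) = -50.94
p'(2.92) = -25.52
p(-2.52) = -0.89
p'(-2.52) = 7.12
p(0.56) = -7.42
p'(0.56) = -11.36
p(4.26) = -90.52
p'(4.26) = -33.56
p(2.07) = -31.41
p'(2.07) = -20.42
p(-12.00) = -338.00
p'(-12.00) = 64.00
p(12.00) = -530.00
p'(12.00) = -80.00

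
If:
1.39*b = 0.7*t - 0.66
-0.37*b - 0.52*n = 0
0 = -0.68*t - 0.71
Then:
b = -1.00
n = 0.71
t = -1.04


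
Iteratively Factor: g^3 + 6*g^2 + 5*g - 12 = (g - 1)*(g^2 + 7*g + 12) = (g - 1)*(g + 4)*(g + 3)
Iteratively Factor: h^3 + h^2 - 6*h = (h)*(h^2 + h - 6) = h*(h - 2)*(h + 3)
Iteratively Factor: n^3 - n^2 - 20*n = (n)*(n^2 - n - 20) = n*(n - 5)*(n + 4)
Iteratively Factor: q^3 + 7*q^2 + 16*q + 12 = (q + 2)*(q^2 + 5*q + 6) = (q + 2)^2*(q + 3)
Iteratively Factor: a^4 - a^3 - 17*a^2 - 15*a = (a - 5)*(a^3 + 4*a^2 + 3*a) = (a - 5)*(a + 1)*(a^2 + 3*a) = (a - 5)*(a + 1)*(a + 3)*(a)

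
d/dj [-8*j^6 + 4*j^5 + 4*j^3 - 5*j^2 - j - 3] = -48*j^5 + 20*j^4 + 12*j^2 - 10*j - 1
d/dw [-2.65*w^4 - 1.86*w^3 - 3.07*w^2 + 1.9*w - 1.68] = -10.6*w^3 - 5.58*w^2 - 6.14*w + 1.9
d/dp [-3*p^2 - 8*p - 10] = -6*p - 8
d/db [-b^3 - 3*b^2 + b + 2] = -3*b^2 - 6*b + 1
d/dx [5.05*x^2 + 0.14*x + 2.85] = 10.1*x + 0.14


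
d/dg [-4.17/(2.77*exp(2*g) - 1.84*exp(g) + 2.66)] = (23.1018*exp(g) - 7.6728)*exp(g)/(2.77*exp(2*g) - 1.84*exp(g) + 2.66)^2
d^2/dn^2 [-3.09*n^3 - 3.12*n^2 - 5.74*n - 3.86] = -18.54*n - 6.24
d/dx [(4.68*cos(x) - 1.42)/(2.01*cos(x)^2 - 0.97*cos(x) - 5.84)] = (9.4068*cos(x)^2 - 5.7084*cos(x) + 28.7086)*sin(x)/(4.0401*cos(x)^4 - 3.8994*cos(x)^3 - 22.5359*cos(x)^2 + 11.3296*cos(x) + 34.1056)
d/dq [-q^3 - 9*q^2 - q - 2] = -3*q^2 - 18*q - 1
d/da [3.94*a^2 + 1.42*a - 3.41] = 7.88*a + 1.42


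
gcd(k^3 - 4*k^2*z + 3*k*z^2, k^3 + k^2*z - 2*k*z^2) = -k^2 + k*z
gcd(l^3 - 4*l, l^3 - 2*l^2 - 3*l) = l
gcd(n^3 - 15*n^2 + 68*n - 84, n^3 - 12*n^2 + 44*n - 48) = n^2 - 8*n + 12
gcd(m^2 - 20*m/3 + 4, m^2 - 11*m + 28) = 1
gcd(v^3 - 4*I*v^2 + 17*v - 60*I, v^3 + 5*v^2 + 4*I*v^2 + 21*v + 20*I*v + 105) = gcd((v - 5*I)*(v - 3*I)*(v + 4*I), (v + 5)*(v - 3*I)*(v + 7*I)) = v - 3*I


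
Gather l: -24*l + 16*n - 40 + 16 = -24*l + 16*n - 24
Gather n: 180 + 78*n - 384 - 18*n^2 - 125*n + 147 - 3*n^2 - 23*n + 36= -21*n^2 - 70*n - 21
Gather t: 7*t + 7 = 7*t + 7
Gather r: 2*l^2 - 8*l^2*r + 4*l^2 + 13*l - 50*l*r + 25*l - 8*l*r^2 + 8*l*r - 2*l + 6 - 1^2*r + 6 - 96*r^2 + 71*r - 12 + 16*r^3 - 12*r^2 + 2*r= 6*l^2 + 36*l + 16*r^3 + r^2*(-8*l - 108) + r*(-8*l^2 - 42*l + 72)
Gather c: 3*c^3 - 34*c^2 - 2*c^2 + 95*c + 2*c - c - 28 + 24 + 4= 3*c^3 - 36*c^2 + 96*c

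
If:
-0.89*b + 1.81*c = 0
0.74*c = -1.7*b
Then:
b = 0.00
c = 0.00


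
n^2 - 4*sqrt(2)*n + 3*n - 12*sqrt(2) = (n + 3)*(n - 4*sqrt(2))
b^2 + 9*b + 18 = (b + 3)*(b + 6)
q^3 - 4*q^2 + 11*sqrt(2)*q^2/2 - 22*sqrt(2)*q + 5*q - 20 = (q - 4)*(q + sqrt(2)/2)*(q + 5*sqrt(2))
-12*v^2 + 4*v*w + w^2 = (-2*v + w)*(6*v + w)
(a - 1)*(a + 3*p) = a^2 + 3*a*p - a - 3*p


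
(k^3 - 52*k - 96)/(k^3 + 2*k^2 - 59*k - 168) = (k^2 + 8*k + 12)/(k^2 + 10*k + 21)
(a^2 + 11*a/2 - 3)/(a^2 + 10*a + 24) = (a - 1/2)/(a + 4)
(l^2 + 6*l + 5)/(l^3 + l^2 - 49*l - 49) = (l + 5)/(l^2 - 49)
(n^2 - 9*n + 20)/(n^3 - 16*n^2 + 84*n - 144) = (n - 5)/(n^2 - 12*n + 36)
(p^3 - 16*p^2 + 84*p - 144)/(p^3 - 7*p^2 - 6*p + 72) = (p - 6)/(p + 3)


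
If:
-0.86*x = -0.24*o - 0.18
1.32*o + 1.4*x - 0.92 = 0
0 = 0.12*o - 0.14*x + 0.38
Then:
No Solution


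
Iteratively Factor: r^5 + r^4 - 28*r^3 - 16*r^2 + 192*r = (r + 4)*(r^4 - 3*r^3 - 16*r^2 + 48*r) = r*(r + 4)*(r^3 - 3*r^2 - 16*r + 48) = r*(r - 3)*(r + 4)*(r^2 - 16) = r*(r - 3)*(r + 4)^2*(r - 4)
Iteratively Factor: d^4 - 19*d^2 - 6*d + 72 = (d + 3)*(d^3 - 3*d^2 - 10*d + 24) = (d - 2)*(d + 3)*(d^2 - d - 12) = (d - 2)*(d + 3)^2*(d - 4)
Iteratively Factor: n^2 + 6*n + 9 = (n + 3)*(n + 3)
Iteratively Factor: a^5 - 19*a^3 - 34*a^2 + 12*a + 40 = (a - 1)*(a^4 + a^3 - 18*a^2 - 52*a - 40) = (a - 1)*(a + 2)*(a^3 - a^2 - 16*a - 20) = (a - 1)*(a + 2)^2*(a^2 - 3*a - 10) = (a - 1)*(a + 2)^3*(a - 5)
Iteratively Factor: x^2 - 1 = (x + 1)*(x - 1)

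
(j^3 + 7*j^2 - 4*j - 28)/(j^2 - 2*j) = j + 9 + 14/j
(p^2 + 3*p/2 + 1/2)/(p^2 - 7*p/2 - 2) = (p + 1)/(p - 4)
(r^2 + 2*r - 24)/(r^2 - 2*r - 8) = (r + 6)/(r + 2)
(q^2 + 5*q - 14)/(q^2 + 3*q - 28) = (q - 2)/(q - 4)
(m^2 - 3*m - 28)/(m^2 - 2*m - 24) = (m - 7)/(m - 6)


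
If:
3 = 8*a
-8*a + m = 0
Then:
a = 3/8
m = 3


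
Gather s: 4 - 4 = 0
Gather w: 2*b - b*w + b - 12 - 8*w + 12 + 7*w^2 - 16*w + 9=3*b + 7*w^2 + w*(-b - 24) + 9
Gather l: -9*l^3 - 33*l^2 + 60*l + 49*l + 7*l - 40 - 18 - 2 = -9*l^3 - 33*l^2 + 116*l - 60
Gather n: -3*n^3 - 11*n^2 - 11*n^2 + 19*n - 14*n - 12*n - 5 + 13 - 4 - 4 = -3*n^3 - 22*n^2 - 7*n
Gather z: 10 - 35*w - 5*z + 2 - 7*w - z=-42*w - 6*z + 12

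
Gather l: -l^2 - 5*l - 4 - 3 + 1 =-l^2 - 5*l - 6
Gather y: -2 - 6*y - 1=-6*y - 3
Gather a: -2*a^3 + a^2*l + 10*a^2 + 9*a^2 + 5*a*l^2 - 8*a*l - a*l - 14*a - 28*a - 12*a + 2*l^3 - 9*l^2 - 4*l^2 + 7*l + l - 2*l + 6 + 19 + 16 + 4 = -2*a^3 + a^2*(l + 19) + a*(5*l^2 - 9*l - 54) + 2*l^3 - 13*l^2 + 6*l + 45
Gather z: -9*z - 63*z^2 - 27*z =-63*z^2 - 36*z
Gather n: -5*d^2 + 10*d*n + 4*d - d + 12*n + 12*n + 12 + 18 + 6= -5*d^2 + 3*d + n*(10*d + 24) + 36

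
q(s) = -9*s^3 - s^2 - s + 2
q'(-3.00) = -238.00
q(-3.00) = 239.00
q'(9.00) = -2206.00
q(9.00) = -6649.00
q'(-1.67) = -72.96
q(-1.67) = 42.80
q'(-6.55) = -1146.27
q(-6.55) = 2494.75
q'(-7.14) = -1363.17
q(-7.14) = 3234.11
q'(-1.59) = -66.08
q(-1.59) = 37.24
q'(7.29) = -1450.47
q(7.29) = -3545.22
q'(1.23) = -44.31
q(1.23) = -17.49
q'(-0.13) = -1.20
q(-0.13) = 2.13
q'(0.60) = -11.92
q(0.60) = -0.90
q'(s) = -27*s^2 - 2*s - 1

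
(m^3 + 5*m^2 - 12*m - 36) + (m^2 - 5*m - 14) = m^3 + 6*m^2 - 17*m - 50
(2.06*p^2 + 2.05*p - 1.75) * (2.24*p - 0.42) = 4.6144*p^3 + 3.7268*p^2 - 4.781*p + 0.735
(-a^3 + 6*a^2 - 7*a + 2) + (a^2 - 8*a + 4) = -a^3 + 7*a^2 - 15*a + 6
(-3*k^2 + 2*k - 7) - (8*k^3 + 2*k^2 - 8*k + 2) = -8*k^3 - 5*k^2 + 10*k - 9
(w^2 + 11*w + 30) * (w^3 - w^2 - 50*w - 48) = w^5 + 10*w^4 - 31*w^3 - 628*w^2 - 2028*w - 1440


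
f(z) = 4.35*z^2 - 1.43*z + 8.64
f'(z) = 8.7*z - 1.43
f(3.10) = 46.01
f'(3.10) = 25.54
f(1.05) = 11.93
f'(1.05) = 7.70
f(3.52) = 57.50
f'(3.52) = 29.19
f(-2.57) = 41.05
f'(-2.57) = -23.79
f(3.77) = 65.08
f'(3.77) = 31.37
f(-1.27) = 17.47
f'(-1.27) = -12.48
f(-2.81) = 47.01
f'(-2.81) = -25.88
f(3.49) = 56.63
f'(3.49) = 28.93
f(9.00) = 348.12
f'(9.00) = 76.87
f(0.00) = 8.64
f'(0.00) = -1.43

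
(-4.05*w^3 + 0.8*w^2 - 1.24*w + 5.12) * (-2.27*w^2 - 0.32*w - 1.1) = 9.1935*w^5 - 0.52*w^4 + 7.0138*w^3 - 12.1056*w^2 - 0.2744*w - 5.632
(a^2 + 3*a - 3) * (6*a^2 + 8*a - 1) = 6*a^4 + 26*a^3 + 5*a^2 - 27*a + 3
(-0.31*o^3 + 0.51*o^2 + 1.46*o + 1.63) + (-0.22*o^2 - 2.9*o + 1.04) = -0.31*o^3 + 0.29*o^2 - 1.44*o + 2.67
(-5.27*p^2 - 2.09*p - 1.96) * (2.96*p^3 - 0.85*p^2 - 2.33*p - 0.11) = -15.5992*p^5 - 1.7069*p^4 + 8.254*p^3 + 7.1154*p^2 + 4.7967*p + 0.2156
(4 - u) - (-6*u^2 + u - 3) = 6*u^2 - 2*u + 7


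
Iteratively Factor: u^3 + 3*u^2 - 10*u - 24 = (u + 2)*(u^2 + u - 12) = (u + 2)*(u + 4)*(u - 3)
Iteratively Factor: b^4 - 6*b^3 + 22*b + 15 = (b - 5)*(b^3 - b^2 - 5*b - 3) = (b - 5)*(b + 1)*(b^2 - 2*b - 3) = (b - 5)*(b - 3)*(b + 1)*(b + 1)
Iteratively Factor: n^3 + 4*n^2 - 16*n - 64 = (n - 4)*(n^2 + 8*n + 16) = (n - 4)*(n + 4)*(n + 4)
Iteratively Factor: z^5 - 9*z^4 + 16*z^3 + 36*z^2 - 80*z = (z + 2)*(z^4 - 11*z^3 + 38*z^2 - 40*z) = z*(z + 2)*(z^3 - 11*z^2 + 38*z - 40) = z*(z - 5)*(z + 2)*(z^2 - 6*z + 8) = z*(z - 5)*(z - 2)*(z + 2)*(z - 4)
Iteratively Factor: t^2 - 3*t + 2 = (t - 1)*(t - 2)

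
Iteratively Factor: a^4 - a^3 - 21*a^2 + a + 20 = (a - 5)*(a^3 + 4*a^2 - a - 4) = (a - 5)*(a - 1)*(a^2 + 5*a + 4) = (a - 5)*(a - 1)*(a + 1)*(a + 4)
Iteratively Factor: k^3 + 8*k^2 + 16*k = (k + 4)*(k^2 + 4*k) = (k + 4)^2*(k)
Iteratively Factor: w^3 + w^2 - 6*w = (w + 3)*(w^2 - 2*w) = w*(w + 3)*(w - 2)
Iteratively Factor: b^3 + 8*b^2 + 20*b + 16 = (b + 2)*(b^2 + 6*b + 8) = (b + 2)^2*(b + 4)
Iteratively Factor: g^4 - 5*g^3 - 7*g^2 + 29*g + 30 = (g + 2)*(g^3 - 7*g^2 + 7*g + 15) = (g - 3)*(g + 2)*(g^2 - 4*g - 5) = (g - 3)*(g + 1)*(g + 2)*(g - 5)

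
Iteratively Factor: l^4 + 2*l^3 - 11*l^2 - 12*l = (l + 1)*(l^3 + l^2 - 12*l) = (l - 3)*(l + 1)*(l^2 + 4*l) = l*(l - 3)*(l + 1)*(l + 4)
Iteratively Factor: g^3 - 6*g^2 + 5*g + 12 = (g - 3)*(g^2 - 3*g - 4) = (g - 3)*(g + 1)*(g - 4)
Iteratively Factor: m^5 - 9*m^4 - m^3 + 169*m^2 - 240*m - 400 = (m + 4)*(m^4 - 13*m^3 + 51*m^2 - 35*m - 100) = (m - 5)*(m + 4)*(m^3 - 8*m^2 + 11*m + 20) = (m - 5)*(m + 1)*(m + 4)*(m^2 - 9*m + 20) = (m - 5)*(m - 4)*(m + 1)*(m + 4)*(m - 5)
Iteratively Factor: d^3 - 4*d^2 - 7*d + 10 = (d + 2)*(d^2 - 6*d + 5) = (d - 1)*(d + 2)*(d - 5)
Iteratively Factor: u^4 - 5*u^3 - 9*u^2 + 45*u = (u - 5)*(u^3 - 9*u) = (u - 5)*(u + 3)*(u^2 - 3*u) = (u - 5)*(u - 3)*(u + 3)*(u)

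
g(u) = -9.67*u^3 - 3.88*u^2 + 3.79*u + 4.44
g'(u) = -29.01*u^2 - 7.76*u + 3.79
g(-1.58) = 26.91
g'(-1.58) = -56.37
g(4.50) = -938.25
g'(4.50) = -618.58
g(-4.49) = 784.52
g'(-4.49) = -546.21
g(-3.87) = 492.14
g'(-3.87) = -400.66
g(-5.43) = 1417.65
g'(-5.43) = -809.43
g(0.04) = 4.58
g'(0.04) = 3.43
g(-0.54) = 2.78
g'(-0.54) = -0.48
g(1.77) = -54.63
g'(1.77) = -100.83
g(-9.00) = 6705.48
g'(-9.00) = -2276.18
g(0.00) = 4.44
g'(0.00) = 3.79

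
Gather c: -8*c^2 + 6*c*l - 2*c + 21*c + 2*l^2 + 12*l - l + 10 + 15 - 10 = -8*c^2 + c*(6*l + 19) + 2*l^2 + 11*l + 15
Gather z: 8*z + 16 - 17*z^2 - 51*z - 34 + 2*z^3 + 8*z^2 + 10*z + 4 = 2*z^3 - 9*z^2 - 33*z - 14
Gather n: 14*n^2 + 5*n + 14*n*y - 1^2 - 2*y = 14*n^2 + n*(14*y + 5) - 2*y - 1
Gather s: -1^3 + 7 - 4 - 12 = -10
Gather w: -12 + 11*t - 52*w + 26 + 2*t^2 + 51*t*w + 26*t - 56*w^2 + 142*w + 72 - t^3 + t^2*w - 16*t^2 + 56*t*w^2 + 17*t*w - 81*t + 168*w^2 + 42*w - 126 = -t^3 - 14*t^2 - 44*t + w^2*(56*t + 112) + w*(t^2 + 68*t + 132) - 40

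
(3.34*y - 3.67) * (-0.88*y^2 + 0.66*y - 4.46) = -2.9392*y^3 + 5.434*y^2 - 17.3186*y + 16.3682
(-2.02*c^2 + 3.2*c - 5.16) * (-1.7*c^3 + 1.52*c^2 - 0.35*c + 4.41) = 3.434*c^5 - 8.5104*c^4 + 14.343*c^3 - 17.8714*c^2 + 15.918*c - 22.7556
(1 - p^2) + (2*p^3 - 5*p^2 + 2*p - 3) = 2*p^3 - 6*p^2 + 2*p - 2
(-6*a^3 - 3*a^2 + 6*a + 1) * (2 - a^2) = 6*a^5 + 3*a^4 - 18*a^3 - 7*a^2 + 12*a + 2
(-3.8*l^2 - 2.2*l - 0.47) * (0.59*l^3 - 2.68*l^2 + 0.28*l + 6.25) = -2.242*l^5 + 8.886*l^4 + 4.5547*l^3 - 23.1064*l^2 - 13.8816*l - 2.9375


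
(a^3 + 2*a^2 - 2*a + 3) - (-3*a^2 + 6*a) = a^3 + 5*a^2 - 8*a + 3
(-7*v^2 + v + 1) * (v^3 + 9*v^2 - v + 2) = -7*v^5 - 62*v^4 + 17*v^3 - 6*v^2 + v + 2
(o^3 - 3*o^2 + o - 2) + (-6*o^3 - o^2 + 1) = -5*o^3 - 4*o^2 + o - 1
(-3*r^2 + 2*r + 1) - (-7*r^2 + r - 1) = 4*r^2 + r + 2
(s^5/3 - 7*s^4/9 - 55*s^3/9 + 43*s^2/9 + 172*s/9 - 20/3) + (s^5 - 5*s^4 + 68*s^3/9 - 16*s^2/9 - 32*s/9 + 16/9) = 4*s^5/3 - 52*s^4/9 + 13*s^3/9 + 3*s^2 + 140*s/9 - 44/9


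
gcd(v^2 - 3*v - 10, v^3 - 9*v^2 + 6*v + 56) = v + 2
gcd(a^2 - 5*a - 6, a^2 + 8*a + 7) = a + 1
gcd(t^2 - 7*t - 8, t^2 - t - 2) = t + 1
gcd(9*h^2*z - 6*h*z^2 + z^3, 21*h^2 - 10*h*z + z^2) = -3*h + z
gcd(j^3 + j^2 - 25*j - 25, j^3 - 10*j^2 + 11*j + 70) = j - 5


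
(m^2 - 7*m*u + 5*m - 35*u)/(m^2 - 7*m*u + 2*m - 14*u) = (m + 5)/(m + 2)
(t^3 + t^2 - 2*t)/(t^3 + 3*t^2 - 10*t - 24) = t*(t - 1)/(t^2 + t - 12)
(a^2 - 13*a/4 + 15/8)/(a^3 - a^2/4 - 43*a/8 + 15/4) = (2*a - 5)/(2*a^2 + a - 10)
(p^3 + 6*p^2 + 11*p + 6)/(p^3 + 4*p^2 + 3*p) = (p + 2)/p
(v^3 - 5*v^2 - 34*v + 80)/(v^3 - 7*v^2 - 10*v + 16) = (v^2 + 3*v - 10)/(v^2 + v - 2)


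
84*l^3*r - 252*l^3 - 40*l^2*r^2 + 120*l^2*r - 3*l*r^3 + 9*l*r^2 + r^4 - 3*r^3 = (-7*l + r)*(-2*l + r)*(6*l + r)*(r - 3)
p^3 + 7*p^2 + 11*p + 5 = (p + 1)^2*(p + 5)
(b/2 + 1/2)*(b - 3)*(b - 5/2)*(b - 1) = b^4/2 - 11*b^3/4 + 13*b^2/4 + 11*b/4 - 15/4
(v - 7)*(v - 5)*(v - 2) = v^3 - 14*v^2 + 59*v - 70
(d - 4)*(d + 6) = d^2 + 2*d - 24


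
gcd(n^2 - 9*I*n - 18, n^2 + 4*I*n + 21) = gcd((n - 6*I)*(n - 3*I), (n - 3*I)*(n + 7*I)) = n - 3*I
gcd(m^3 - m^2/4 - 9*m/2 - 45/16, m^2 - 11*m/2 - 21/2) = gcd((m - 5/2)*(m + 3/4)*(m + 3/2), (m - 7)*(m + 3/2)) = m + 3/2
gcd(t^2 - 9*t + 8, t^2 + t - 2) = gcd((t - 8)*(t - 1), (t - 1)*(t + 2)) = t - 1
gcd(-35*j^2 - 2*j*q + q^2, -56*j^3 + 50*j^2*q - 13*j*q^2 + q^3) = -7*j + q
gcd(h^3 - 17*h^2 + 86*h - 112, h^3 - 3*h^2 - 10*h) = 1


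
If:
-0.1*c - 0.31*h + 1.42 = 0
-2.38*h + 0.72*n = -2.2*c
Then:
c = 3.67347826086957 - 0.242608695652174*n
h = 0.0782608695652174*n + 3.39565217391304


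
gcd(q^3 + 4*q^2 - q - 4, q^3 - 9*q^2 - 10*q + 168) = q + 4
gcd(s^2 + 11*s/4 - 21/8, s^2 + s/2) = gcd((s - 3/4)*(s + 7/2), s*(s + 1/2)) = 1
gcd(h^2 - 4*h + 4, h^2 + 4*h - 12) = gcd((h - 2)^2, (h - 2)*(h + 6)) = h - 2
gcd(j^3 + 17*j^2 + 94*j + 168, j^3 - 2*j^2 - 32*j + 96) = j + 6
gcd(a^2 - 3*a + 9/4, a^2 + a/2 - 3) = a - 3/2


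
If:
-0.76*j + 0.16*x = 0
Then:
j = 0.210526315789474*x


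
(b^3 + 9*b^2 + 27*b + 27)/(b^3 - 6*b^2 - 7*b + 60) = (b^2 + 6*b + 9)/(b^2 - 9*b + 20)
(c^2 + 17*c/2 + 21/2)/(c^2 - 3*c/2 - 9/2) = (c + 7)/(c - 3)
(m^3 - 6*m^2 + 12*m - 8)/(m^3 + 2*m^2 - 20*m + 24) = (m - 2)/(m + 6)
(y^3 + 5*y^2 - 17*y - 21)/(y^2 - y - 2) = (y^2 + 4*y - 21)/(y - 2)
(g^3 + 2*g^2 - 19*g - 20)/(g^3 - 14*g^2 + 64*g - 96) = (g^2 + 6*g + 5)/(g^2 - 10*g + 24)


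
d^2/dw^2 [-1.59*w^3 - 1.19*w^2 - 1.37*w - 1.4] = -9.54*w - 2.38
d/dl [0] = 0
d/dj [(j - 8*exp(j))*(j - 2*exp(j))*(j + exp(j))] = -9*j^2*exp(j) + 3*j^2 + 12*j*exp(2*j) - 18*j*exp(j) + 48*exp(3*j) + 6*exp(2*j)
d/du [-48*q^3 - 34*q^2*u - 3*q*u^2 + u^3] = -34*q^2 - 6*q*u + 3*u^2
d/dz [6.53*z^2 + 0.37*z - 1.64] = 13.06*z + 0.37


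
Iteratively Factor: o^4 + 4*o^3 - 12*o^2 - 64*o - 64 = (o - 4)*(o^3 + 8*o^2 + 20*o + 16) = (o - 4)*(o + 2)*(o^2 + 6*o + 8) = (o - 4)*(o + 2)^2*(o + 4)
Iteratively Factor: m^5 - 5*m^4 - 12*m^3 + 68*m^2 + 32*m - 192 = (m - 4)*(m^4 - m^3 - 16*m^2 + 4*m + 48) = (m - 4)*(m + 2)*(m^3 - 3*m^2 - 10*m + 24) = (m - 4)^2*(m + 2)*(m^2 + m - 6) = (m - 4)^2*(m + 2)*(m + 3)*(m - 2)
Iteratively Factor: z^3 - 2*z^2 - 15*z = (z + 3)*(z^2 - 5*z) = z*(z + 3)*(z - 5)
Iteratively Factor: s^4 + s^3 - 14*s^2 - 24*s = (s + 3)*(s^3 - 2*s^2 - 8*s) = (s - 4)*(s + 3)*(s^2 + 2*s) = (s - 4)*(s + 2)*(s + 3)*(s)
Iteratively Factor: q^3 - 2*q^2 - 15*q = (q + 3)*(q^2 - 5*q) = (q - 5)*(q + 3)*(q)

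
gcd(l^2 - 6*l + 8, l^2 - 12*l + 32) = l - 4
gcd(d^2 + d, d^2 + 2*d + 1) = d + 1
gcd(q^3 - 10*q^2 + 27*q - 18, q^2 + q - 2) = q - 1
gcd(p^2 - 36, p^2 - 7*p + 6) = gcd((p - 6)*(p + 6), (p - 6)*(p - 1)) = p - 6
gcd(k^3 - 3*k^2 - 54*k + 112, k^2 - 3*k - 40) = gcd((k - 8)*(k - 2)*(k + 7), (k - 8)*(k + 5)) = k - 8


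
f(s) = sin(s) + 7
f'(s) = cos(s)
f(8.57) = 7.75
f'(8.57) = -0.66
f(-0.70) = 6.36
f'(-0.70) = 0.76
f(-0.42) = 6.59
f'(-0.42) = 0.91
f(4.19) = 6.13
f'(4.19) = -0.50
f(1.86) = 7.96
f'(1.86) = -0.29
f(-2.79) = 6.66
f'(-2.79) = -0.94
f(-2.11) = 6.14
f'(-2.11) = -0.51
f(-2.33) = 6.27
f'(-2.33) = -0.69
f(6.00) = 6.72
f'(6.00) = 0.96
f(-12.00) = 7.54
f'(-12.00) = 0.84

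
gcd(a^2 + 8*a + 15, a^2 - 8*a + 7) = 1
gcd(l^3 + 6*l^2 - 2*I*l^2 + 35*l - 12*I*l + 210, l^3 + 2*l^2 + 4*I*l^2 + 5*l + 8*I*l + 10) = l + 5*I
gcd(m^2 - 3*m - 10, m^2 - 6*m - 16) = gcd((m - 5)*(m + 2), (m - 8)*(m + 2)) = m + 2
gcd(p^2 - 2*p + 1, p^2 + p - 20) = 1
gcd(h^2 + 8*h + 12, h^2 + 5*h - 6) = h + 6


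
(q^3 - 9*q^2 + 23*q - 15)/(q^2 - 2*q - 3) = (q^2 - 6*q + 5)/(q + 1)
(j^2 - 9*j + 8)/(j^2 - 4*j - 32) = (j - 1)/(j + 4)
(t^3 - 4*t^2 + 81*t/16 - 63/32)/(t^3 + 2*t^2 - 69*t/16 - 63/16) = (8*t^2 - 18*t + 9)/(2*(4*t^2 + 15*t + 9))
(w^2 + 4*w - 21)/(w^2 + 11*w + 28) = (w - 3)/(w + 4)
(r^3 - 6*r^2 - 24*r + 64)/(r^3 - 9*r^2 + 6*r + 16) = (r + 4)/(r + 1)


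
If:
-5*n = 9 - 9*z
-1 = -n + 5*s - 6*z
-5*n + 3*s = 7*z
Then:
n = -180/283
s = 127/283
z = 183/283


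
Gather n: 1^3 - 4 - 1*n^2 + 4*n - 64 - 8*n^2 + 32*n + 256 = -9*n^2 + 36*n + 189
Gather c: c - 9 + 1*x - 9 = c + x - 18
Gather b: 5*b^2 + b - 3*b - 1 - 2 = 5*b^2 - 2*b - 3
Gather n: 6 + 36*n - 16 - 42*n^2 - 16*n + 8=-42*n^2 + 20*n - 2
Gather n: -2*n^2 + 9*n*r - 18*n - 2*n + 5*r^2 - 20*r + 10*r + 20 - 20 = -2*n^2 + n*(9*r - 20) + 5*r^2 - 10*r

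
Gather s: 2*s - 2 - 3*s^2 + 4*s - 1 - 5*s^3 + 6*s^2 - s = -5*s^3 + 3*s^2 + 5*s - 3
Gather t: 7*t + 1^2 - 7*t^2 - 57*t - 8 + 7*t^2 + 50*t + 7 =0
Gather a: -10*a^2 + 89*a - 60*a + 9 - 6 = -10*a^2 + 29*a + 3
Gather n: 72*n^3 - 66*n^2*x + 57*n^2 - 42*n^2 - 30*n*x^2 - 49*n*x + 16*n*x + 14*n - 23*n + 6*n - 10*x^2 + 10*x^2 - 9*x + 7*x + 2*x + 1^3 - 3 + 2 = 72*n^3 + n^2*(15 - 66*x) + n*(-30*x^2 - 33*x - 3)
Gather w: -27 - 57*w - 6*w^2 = -6*w^2 - 57*w - 27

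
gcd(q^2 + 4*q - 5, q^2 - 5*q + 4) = q - 1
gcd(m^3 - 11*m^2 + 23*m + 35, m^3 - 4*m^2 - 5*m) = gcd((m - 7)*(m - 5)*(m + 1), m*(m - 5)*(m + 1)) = m^2 - 4*m - 5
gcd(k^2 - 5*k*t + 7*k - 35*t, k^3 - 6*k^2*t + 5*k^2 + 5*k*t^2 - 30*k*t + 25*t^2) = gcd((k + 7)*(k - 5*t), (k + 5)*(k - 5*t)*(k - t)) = -k + 5*t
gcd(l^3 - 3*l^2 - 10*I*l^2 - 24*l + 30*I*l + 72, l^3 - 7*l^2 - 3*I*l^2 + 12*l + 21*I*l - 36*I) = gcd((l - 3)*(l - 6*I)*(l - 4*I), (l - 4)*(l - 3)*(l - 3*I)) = l - 3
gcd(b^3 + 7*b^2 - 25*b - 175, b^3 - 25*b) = b^2 - 25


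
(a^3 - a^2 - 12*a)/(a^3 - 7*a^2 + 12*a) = (a + 3)/(a - 3)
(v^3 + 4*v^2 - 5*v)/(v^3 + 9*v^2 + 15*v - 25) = v/(v + 5)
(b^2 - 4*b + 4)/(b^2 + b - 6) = (b - 2)/(b + 3)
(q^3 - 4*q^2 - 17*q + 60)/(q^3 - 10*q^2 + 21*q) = (q^2 - q - 20)/(q*(q - 7))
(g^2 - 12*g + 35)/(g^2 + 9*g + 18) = (g^2 - 12*g + 35)/(g^2 + 9*g + 18)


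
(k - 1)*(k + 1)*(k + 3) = k^3 + 3*k^2 - k - 3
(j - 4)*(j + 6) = j^2 + 2*j - 24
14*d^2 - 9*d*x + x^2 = (-7*d + x)*(-2*d + x)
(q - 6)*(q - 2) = q^2 - 8*q + 12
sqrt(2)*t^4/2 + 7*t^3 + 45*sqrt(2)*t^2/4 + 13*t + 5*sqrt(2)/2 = (t + sqrt(2)/2)*(t + sqrt(2))*(t + 5*sqrt(2))*(sqrt(2)*t/2 + 1/2)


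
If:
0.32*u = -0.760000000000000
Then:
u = -2.38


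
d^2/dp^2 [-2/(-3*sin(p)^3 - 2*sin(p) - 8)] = 2*(-81*sin(p)^6 + 96*sin(p)^4 + 216*sin(p)^3 + 32*sin(p)^2 - 128*sin(p) + 8)/(3*sin(p)^3 + 2*sin(p) + 8)^3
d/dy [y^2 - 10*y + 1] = 2*y - 10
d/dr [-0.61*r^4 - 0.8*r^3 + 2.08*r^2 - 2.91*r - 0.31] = -2.44*r^3 - 2.4*r^2 + 4.16*r - 2.91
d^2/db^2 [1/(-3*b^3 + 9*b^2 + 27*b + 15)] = 4*(-b^2 + 6*b - 11)/(b^7 - 11*b^6 + 21*b^5 + 89*b^4 - 109*b^3 - 465*b^2 - 425*b - 125)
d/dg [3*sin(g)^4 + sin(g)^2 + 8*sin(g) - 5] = 2*(6*sin(g)^3 + sin(g) + 4)*cos(g)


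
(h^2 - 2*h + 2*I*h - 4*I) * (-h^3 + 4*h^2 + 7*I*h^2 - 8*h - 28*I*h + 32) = -h^5 + 6*h^4 + 5*I*h^4 - 30*h^3 - 30*I*h^3 + 132*h^2 + 24*I*h^2 - 176*h + 96*I*h - 128*I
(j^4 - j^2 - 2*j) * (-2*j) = -2*j^5 + 2*j^3 + 4*j^2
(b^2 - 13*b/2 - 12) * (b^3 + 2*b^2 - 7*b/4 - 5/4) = b^5 - 9*b^4/2 - 107*b^3/4 - 111*b^2/8 + 233*b/8 + 15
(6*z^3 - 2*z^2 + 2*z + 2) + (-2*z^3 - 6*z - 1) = 4*z^3 - 2*z^2 - 4*z + 1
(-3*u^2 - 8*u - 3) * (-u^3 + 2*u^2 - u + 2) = 3*u^5 + 2*u^4 - 10*u^3 - 4*u^2 - 13*u - 6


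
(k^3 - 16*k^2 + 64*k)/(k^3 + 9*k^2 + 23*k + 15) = k*(k^2 - 16*k + 64)/(k^3 + 9*k^2 + 23*k + 15)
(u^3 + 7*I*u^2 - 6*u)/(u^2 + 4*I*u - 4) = u*(u^2 + 7*I*u - 6)/(u^2 + 4*I*u - 4)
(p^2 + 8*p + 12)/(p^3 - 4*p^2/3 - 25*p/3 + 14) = 3*(p^2 + 8*p + 12)/(3*p^3 - 4*p^2 - 25*p + 42)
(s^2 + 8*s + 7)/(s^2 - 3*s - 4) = (s + 7)/(s - 4)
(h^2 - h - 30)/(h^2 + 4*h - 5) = (h - 6)/(h - 1)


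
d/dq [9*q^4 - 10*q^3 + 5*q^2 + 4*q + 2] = 36*q^3 - 30*q^2 + 10*q + 4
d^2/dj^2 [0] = 0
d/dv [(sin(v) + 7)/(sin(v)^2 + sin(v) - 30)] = (-14*sin(v) + cos(v)^2 - 38)*cos(v)/(sin(v)^2 + sin(v) - 30)^2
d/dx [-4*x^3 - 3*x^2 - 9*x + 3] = -12*x^2 - 6*x - 9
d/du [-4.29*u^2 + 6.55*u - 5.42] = 6.55 - 8.58*u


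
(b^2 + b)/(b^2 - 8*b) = (b + 1)/(b - 8)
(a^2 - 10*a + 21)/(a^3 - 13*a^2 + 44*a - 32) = (a^2 - 10*a + 21)/(a^3 - 13*a^2 + 44*a - 32)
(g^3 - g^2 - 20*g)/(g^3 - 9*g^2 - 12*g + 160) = g/(g - 8)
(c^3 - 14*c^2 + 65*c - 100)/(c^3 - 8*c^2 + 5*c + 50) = (c - 4)/(c + 2)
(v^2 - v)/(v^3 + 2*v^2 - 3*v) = 1/(v + 3)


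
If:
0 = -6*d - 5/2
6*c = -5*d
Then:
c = 25/72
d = -5/12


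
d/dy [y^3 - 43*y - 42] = 3*y^2 - 43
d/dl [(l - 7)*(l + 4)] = 2*l - 3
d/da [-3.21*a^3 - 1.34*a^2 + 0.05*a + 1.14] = -9.63*a^2 - 2.68*a + 0.05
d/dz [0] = 0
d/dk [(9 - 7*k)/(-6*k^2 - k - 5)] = (42*k^2 + 7*k - (7*k - 9)*(12*k + 1) + 35)/(6*k^2 + k + 5)^2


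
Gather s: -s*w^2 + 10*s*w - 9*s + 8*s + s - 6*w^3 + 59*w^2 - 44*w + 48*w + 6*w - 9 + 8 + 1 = s*(-w^2 + 10*w) - 6*w^3 + 59*w^2 + 10*w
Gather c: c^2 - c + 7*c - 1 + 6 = c^2 + 6*c + 5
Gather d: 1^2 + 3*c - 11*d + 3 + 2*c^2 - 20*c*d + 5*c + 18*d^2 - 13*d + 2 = 2*c^2 + 8*c + 18*d^2 + d*(-20*c - 24) + 6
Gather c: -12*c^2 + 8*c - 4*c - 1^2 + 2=-12*c^2 + 4*c + 1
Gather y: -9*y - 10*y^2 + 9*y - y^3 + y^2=-y^3 - 9*y^2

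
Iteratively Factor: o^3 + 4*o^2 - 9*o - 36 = (o - 3)*(o^2 + 7*o + 12) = (o - 3)*(o + 4)*(o + 3)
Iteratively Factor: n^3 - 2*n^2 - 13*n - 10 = (n + 1)*(n^2 - 3*n - 10) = (n - 5)*(n + 1)*(n + 2)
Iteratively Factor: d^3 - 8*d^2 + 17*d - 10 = (d - 5)*(d^2 - 3*d + 2) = (d - 5)*(d - 1)*(d - 2)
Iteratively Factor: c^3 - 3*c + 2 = (c - 1)*(c^2 + c - 2) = (c - 1)*(c + 2)*(c - 1)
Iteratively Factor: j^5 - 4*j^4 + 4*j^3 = (j - 2)*(j^4 - 2*j^3) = j*(j - 2)*(j^3 - 2*j^2) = j^2*(j - 2)*(j^2 - 2*j) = j^2*(j - 2)^2*(j)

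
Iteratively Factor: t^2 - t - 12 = (t + 3)*(t - 4)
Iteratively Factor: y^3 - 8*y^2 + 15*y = (y - 5)*(y^2 - 3*y) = y*(y - 5)*(y - 3)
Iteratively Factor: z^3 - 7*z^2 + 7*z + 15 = (z - 3)*(z^2 - 4*z - 5) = (z - 5)*(z - 3)*(z + 1)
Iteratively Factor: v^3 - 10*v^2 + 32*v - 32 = (v - 4)*(v^2 - 6*v + 8) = (v - 4)*(v - 2)*(v - 4)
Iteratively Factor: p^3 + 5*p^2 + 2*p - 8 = (p + 2)*(p^2 + 3*p - 4) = (p - 1)*(p + 2)*(p + 4)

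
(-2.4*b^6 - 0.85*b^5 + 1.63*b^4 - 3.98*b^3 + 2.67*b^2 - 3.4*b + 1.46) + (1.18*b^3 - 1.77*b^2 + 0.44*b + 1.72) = -2.4*b^6 - 0.85*b^5 + 1.63*b^4 - 2.8*b^3 + 0.9*b^2 - 2.96*b + 3.18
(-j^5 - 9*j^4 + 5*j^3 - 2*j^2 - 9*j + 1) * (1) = -j^5 - 9*j^4 + 5*j^3 - 2*j^2 - 9*j + 1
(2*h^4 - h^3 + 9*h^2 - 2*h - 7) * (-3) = -6*h^4 + 3*h^3 - 27*h^2 + 6*h + 21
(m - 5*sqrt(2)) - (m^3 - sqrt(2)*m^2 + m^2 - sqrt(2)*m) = -m^3 - m^2 + sqrt(2)*m^2 + m + sqrt(2)*m - 5*sqrt(2)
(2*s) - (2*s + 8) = -8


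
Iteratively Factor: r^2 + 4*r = (r)*(r + 4)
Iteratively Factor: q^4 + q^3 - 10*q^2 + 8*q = (q - 1)*(q^3 + 2*q^2 - 8*q) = (q - 1)*(q + 4)*(q^2 - 2*q) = q*(q - 1)*(q + 4)*(q - 2)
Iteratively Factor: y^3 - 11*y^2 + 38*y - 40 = (y - 4)*(y^2 - 7*y + 10) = (y - 5)*(y - 4)*(y - 2)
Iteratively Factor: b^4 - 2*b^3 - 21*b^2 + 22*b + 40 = (b + 1)*(b^3 - 3*b^2 - 18*b + 40) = (b - 2)*(b + 1)*(b^2 - b - 20) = (b - 2)*(b + 1)*(b + 4)*(b - 5)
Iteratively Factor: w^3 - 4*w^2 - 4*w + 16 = (w - 4)*(w^2 - 4) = (w - 4)*(w - 2)*(w + 2)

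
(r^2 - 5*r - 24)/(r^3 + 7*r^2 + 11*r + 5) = (r^2 - 5*r - 24)/(r^3 + 7*r^2 + 11*r + 5)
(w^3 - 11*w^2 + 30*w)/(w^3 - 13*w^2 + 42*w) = (w - 5)/(w - 7)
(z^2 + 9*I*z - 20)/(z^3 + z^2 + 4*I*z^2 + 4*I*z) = (z + 5*I)/(z*(z + 1))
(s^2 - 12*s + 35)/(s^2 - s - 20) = (s - 7)/(s + 4)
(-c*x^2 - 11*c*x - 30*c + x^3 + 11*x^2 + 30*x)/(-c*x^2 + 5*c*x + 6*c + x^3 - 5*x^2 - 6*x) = (x^2 + 11*x + 30)/(x^2 - 5*x - 6)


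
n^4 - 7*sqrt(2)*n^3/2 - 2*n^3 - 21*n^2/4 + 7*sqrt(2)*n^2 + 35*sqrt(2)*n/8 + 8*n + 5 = (n - 5/2)*(n + 1/2)*(n - 4*sqrt(2))*(n + sqrt(2)/2)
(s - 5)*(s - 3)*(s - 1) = s^3 - 9*s^2 + 23*s - 15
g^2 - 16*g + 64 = (g - 8)^2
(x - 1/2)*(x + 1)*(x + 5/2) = x^3 + 3*x^2 + 3*x/4 - 5/4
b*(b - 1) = b^2 - b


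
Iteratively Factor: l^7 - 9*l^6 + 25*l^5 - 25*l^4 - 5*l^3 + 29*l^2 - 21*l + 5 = (l - 1)*(l^6 - 8*l^5 + 17*l^4 - 8*l^3 - 13*l^2 + 16*l - 5) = (l - 1)*(l + 1)*(l^5 - 9*l^4 + 26*l^3 - 34*l^2 + 21*l - 5) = (l - 1)^2*(l + 1)*(l^4 - 8*l^3 + 18*l^2 - 16*l + 5) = (l - 1)^3*(l + 1)*(l^3 - 7*l^2 + 11*l - 5) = (l - 5)*(l - 1)^3*(l + 1)*(l^2 - 2*l + 1) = (l - 5)*(l - 1)^4*(l + 1)*(l - 1)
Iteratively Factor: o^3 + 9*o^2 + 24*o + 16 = (o + 4)*(o^2 + 5*o + 4) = (o + 4)^2*(o + 1)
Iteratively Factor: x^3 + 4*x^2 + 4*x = (x + 2)*(x^2 + 2*x) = x*(x + 2)*(x + 2)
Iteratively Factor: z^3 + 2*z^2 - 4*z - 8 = (z + 2)*(z^2 - 4) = (z + 2)^2*(z - 2)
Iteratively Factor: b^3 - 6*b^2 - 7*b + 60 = (b + 3)*(b^2 - 9*b + 20) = (b - 5)*(b + 3)*(b - 4)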